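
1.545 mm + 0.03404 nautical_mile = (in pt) 1.787e+05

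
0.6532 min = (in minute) 0.6532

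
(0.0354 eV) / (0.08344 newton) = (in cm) 6.797e-18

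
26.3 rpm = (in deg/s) 157.8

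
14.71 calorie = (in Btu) 0.05833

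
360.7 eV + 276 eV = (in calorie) 2.438e-17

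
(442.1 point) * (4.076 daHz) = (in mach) 0.01867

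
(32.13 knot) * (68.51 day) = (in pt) 2.773e+11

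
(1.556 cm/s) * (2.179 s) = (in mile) 2.107e-05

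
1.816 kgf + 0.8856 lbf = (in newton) 21.75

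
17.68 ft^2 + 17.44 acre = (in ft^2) 7.597e+05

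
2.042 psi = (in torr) 105.6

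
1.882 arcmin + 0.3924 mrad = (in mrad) 0.9399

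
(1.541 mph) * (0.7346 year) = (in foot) 5.236e+07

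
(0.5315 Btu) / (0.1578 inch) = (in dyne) 1.399e+10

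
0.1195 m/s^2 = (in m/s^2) 0.1195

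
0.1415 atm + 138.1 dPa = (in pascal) 1.435e+04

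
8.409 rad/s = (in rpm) 80.3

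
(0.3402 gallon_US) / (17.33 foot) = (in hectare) 2.438e-08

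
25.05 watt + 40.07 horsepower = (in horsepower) 40.1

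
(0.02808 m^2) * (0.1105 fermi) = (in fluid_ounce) 1.049e-13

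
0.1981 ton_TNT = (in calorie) 1.981e+08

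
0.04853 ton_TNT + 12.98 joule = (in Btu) 1.925e+05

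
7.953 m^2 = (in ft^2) 85.61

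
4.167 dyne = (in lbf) 9.368e-06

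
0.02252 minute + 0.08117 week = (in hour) 13.64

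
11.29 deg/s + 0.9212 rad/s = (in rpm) 10.68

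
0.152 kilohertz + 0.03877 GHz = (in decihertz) 3.877e+08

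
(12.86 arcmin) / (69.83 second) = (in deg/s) 0.003069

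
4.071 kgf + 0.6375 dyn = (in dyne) 3.992e+06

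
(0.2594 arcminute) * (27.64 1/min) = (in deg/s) 0.001992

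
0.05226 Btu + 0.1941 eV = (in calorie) 13.18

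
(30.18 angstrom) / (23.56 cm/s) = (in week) 2.118e-14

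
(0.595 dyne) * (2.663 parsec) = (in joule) 4.889e+11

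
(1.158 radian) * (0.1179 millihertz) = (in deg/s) 0.007822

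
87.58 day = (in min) 1.261e+05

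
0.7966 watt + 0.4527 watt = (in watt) 1.249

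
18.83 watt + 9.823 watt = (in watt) 28.65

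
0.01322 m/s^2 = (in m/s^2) 0.01322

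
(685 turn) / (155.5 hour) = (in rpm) 0.07342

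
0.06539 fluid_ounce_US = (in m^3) 1.934e-06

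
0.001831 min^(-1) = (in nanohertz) 3.052e+04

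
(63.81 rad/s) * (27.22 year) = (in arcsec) 1.13e+16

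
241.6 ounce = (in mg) 6.849e+06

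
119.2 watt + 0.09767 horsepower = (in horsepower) 0.2575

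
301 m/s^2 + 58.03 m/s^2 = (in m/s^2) 359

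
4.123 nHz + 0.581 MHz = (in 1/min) 3.486e+07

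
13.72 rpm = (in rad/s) 1.437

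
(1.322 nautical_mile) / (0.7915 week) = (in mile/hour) 0.01144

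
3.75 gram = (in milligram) 3750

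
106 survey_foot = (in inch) 1272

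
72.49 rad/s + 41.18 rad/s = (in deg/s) 6513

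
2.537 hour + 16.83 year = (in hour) 1.474e+05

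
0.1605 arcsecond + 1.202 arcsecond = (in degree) 0.0003785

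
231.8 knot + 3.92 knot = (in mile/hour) 271.3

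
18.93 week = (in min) 1.908e+05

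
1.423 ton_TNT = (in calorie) 1.423e+09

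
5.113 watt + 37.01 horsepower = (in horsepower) 37.02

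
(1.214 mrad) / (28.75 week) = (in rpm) 6.667e-10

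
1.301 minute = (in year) 2.475e-06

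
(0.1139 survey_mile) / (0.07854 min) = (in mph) 87.01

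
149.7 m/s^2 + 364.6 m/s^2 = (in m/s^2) 514.3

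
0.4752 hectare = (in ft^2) 5.115e+04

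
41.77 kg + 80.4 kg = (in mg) 1.222e+08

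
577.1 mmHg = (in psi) 11.16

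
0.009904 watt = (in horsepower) 1.328e-05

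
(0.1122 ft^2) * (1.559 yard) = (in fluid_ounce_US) 502.5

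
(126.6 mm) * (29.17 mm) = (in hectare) 3.693e-07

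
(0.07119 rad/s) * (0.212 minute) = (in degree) 51.88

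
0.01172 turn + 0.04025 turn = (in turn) 0.05197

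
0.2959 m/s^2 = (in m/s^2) 0.2959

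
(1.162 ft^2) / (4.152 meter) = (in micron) 2.6e+04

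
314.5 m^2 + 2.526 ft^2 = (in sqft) 3388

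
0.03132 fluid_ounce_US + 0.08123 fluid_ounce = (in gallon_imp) 0.0007322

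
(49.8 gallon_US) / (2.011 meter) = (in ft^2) 1.009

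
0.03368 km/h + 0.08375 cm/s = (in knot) 0.01981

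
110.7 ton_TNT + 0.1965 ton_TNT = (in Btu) 4.398e+08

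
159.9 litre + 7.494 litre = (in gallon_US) 44.22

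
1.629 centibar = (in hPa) 16.29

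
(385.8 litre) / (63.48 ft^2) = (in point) 185.4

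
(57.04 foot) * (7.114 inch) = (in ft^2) 33.82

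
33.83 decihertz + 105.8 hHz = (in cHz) 1.058e+06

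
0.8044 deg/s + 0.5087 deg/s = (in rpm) 0.2189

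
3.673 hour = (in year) 0.0004193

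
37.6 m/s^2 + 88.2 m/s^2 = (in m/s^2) 125.8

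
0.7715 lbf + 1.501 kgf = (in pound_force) 4.081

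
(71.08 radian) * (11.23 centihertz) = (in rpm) 76.23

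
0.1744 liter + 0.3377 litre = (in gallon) 0.1353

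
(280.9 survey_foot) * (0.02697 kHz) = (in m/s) 2309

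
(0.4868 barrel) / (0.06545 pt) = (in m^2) 3352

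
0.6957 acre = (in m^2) 2815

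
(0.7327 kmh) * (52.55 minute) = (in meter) 641.7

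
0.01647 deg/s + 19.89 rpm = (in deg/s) 119.4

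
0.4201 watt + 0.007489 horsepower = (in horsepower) 0.008052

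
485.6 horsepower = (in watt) 3.621e+05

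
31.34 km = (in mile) 19.47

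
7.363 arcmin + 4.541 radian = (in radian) 4.543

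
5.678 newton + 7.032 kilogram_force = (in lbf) 16.78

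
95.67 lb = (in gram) 4.34e+04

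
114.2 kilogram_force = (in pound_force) 251.8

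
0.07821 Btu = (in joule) 82.52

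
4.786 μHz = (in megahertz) 4.786e-12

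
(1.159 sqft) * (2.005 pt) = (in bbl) 0.000479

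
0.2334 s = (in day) 2.701e-06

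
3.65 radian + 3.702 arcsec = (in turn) 0.5809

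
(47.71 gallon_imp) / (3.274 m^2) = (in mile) 4.116e-05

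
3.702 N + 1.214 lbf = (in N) 9.102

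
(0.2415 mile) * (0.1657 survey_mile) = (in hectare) 10.36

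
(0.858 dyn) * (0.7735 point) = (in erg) 0.02341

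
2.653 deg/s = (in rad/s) 0.0463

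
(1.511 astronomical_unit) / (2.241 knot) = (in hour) 5.446e+07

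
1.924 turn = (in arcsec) 2.494e+06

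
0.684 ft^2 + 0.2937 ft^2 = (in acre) 2.244e-05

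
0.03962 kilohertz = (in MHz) 3.962e-05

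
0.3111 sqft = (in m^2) 0.0289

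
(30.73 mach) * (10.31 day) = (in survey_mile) 5.792e+06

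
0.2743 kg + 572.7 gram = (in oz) 29.88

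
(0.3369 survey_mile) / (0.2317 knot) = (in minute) 75.81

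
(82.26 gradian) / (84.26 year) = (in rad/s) 4.863e-10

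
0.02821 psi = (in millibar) 1.945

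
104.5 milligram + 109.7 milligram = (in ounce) 0.007556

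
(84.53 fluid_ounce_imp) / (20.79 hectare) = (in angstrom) 115.5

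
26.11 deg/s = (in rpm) 4.352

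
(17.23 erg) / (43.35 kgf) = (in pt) 1.149e-05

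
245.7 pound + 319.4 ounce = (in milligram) 1.205e+08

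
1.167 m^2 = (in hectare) 0.0001167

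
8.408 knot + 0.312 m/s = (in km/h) 16.69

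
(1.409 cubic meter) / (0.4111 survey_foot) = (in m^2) 11.24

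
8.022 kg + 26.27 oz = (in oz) 309.2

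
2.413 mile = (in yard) 4247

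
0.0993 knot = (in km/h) 0.1839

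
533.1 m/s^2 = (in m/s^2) 533.1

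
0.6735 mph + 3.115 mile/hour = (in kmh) 6.097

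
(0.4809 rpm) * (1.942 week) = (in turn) 9414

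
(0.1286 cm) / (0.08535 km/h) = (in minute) 0.000904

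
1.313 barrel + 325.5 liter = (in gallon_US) 141.1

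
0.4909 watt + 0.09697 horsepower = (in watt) 72.8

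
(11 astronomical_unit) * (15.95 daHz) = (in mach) 7.708e+11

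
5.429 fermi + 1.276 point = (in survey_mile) 2.797e-07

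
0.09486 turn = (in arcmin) 2049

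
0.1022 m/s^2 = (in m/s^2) 0.1022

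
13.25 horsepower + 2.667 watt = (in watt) 9883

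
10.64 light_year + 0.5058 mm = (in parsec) 3.262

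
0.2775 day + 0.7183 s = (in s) 2.398e+04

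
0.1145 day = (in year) 0.0003137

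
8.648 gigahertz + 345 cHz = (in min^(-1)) 5.189e+11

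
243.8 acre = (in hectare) 98.66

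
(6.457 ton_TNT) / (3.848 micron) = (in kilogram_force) 7.159e+14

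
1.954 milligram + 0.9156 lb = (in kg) 0.4153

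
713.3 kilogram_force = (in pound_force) 1573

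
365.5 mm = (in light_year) 3.863e-17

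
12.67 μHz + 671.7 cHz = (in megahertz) 6.717e-06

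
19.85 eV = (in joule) 3.18e-18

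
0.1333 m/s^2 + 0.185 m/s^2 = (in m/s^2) 0.3183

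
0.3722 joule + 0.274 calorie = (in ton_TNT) 3.63e-10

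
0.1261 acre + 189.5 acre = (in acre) 189.6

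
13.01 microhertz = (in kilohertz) 1.301e-08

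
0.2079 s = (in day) 2.406e-06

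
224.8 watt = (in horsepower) 0.3015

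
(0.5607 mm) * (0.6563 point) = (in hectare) 1.298e-11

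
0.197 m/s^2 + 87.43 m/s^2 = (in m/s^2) 87.63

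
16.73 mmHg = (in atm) 0.02201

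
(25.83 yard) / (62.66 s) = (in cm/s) 37.69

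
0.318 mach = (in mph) 242.2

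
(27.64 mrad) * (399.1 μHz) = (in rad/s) 1.103e-05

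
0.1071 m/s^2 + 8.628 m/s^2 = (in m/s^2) 8.735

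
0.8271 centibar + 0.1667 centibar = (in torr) 7.454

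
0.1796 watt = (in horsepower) 0.0002408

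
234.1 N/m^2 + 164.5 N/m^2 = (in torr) 2.99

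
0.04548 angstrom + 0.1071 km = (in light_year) 1.132e-14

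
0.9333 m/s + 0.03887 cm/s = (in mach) 0.002742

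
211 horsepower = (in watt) 1.573e+05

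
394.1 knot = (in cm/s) 2.027e+04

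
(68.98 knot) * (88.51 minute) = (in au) 1.26e-06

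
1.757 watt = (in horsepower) 0.002356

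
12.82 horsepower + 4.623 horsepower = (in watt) 1.301e+04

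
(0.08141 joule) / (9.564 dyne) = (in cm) 8.512e+04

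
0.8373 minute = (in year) 1.593e-06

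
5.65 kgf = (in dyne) 5.541e+06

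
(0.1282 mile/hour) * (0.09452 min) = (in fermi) 3.25e+14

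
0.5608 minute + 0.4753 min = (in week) 0.0001028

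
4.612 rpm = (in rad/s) 0.483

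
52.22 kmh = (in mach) 0.0426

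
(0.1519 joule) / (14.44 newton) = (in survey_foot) 0.03451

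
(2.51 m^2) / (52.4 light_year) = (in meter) 5.063e-18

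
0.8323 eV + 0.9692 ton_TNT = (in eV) 2.531e+28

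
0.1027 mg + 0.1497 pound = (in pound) 0.1497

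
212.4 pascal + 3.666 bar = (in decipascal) 3.668e+06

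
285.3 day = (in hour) 6847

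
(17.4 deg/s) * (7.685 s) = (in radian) 2.334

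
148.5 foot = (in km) 0.04526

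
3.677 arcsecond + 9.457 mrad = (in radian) 0.009475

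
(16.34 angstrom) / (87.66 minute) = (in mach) 9.124e-16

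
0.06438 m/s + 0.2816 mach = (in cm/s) 9595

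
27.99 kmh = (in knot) 15.11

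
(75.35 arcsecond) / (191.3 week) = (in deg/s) 1.809e-10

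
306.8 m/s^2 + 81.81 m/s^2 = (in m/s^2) 388.6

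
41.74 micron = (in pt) 0.1183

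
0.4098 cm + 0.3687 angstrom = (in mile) 2.546e-06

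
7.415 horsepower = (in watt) 5529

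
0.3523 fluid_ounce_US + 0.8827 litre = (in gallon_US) 0.2359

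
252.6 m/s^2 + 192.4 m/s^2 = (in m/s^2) 445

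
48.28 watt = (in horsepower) 0.06474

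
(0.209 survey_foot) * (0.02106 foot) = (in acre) 1.01e-07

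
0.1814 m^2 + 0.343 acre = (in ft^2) 1.494e+04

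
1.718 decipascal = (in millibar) 0.001718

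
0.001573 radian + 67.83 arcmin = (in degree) 1.221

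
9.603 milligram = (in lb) 2.117e-05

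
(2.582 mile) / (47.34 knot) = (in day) 0.001975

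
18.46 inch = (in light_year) 4.956e-17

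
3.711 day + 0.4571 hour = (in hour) 89.52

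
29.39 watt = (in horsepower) 0.03941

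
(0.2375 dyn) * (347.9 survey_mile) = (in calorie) 0.3178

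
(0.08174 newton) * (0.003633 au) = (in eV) 2.773e+26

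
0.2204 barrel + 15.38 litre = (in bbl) 0.3171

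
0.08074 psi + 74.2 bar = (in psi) 1076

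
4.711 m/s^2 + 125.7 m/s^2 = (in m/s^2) 130.4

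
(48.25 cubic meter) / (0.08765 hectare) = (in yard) 0.0602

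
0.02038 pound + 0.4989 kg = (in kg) 0.5081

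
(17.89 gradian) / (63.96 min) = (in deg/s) 0.004196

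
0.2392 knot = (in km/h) 0.443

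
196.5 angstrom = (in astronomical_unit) 1.314e-19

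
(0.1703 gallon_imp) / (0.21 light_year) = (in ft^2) 4.194e-18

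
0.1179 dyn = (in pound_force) 2.65e-07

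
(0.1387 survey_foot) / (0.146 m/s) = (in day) 3.351e-06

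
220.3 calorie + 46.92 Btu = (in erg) 5.042e+11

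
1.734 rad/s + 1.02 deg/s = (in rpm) 16.73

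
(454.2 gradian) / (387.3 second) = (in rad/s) 0.01842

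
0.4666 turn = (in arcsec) 6.047e+05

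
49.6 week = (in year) 0.9512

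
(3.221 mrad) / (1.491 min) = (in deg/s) 0.002063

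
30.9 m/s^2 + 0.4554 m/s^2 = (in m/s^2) 31.36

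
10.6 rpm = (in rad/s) 1.11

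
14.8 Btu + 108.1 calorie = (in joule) 1.607e+04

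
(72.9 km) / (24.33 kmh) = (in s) 1.079e+04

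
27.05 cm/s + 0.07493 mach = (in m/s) 25.78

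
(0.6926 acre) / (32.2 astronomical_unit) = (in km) 5.819e-13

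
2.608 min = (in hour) 0.04347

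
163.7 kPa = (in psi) 23.74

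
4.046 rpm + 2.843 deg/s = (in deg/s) 27.12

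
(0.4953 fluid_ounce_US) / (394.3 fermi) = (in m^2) 3.715e+07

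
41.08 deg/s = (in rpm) 6.847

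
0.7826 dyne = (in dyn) 0.7826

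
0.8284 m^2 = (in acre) 0.0002047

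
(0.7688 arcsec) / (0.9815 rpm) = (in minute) 6.044e-07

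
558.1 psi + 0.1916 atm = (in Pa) 3.867e+06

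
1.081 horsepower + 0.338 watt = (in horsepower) 1.081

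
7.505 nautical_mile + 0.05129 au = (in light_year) 8.11e-07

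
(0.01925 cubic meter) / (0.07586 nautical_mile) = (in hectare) 1.37e-08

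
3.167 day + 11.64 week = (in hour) 2032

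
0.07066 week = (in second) 4.274e+04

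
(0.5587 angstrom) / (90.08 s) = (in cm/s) 6.202e-11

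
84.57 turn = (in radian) 531.4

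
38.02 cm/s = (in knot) 0.739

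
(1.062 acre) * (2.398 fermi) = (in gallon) 2.723e-09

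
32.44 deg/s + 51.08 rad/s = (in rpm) 493.2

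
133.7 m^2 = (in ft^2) 1439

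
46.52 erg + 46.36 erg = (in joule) 9.288e-06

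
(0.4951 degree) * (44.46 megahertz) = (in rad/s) 3.842e+05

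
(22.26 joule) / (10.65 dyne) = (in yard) 2.286e+05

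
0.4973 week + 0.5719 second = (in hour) 83.55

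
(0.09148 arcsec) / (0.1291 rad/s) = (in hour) 9.543e-10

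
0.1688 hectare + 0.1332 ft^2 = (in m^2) 1688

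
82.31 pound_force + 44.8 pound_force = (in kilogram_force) 57.66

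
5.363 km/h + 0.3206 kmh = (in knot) 3.069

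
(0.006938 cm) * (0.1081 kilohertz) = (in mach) 2.203e-05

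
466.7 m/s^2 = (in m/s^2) 466.7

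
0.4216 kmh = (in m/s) 0.1171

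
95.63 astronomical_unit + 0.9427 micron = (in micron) 1.431e+19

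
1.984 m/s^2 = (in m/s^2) 1.984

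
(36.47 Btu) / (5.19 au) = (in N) 4.956e-08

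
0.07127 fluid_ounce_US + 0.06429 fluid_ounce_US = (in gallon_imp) 0.0008819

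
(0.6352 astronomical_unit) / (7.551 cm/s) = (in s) 1.258e+12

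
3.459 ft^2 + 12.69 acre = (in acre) 12.69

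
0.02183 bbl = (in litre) 3.471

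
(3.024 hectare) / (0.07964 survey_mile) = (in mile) 0.1466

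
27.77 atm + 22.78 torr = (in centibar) 2817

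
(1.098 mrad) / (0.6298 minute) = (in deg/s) 0.001665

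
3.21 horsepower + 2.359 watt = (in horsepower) 3.213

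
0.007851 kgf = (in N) 0.07699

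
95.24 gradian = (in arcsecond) 3.086e+05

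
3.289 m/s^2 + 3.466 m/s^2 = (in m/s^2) 6.755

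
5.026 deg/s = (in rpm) 0.8377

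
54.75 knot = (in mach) 0.08272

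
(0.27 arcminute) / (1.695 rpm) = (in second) 0.0004425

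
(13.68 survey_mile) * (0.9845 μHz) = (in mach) 6.366e-05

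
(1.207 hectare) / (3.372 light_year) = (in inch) 1.49e-11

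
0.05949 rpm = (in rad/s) 0.00623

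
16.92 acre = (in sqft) 7.37e+05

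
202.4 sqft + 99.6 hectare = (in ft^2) 1.072e+07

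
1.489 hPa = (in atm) 0.00147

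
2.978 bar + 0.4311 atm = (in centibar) 341.5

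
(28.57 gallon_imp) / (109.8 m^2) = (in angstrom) 1.183e+07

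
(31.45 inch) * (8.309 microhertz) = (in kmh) 2.389e-05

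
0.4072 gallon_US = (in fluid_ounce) 52.12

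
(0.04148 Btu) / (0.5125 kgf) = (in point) 2.468e+04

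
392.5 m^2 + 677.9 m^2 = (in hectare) 0.107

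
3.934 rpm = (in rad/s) 0.412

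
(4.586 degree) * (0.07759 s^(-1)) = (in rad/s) 0.00621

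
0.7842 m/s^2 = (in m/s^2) 0.7842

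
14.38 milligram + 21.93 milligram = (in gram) 0.03631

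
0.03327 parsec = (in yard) 1.123e+15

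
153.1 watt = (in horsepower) 0.2053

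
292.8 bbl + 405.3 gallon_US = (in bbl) 302.5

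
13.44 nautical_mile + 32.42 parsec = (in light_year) 105.7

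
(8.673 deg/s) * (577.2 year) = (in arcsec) 5.683e+14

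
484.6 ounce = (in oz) 484.6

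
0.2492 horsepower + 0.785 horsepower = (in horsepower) 1.034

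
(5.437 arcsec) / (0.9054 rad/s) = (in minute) 4.852e-07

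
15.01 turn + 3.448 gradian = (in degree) 5407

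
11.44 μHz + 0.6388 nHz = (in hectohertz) 1.144e-07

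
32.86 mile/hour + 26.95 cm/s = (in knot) 29.08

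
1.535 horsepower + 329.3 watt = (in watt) 1474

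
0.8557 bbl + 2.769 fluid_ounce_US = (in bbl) 0.8562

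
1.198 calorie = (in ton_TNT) 1.198e-09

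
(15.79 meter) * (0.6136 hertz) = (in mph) 21.67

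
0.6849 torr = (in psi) 0.01324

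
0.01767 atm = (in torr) 13.43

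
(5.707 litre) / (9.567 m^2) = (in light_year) 6.305e-20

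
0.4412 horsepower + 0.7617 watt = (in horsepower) 0.4422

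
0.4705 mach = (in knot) 311.4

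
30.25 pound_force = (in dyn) 1.346e+07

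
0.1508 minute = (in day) 0.0001047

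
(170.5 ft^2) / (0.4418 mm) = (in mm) 3.585e+07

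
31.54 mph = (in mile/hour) 31.54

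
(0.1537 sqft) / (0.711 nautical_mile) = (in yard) 1.186e-05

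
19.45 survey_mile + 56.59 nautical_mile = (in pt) 3.858e+08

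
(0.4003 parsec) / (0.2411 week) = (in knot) 1.647e+11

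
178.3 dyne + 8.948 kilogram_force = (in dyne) 8.775e+06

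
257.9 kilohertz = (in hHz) 2579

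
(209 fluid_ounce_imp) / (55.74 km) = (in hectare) 1.065e-11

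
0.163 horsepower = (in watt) 121.5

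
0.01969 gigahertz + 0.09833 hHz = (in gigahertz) 0.01969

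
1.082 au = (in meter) 1.619e+11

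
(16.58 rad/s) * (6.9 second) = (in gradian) 7283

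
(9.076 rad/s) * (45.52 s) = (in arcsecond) 8.522e+07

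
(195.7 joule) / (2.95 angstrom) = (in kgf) 6.765e+10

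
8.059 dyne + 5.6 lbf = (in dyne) 2.491e+06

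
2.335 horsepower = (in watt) 1741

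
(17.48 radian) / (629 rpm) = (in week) 4.388e-07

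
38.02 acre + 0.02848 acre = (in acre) 38.05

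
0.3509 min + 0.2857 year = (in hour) 2503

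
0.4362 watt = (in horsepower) 0.000585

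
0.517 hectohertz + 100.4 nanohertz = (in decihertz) 517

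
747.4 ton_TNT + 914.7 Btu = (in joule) 3.127e+12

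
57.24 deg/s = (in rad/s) 0.999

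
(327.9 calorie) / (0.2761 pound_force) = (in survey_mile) 0.6941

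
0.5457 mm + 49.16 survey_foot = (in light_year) 1.584e-15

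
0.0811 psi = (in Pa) 559.2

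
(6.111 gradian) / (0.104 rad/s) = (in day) 1.068e-05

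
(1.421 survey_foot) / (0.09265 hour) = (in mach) 3.814e-06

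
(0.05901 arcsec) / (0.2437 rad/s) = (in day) 1.359e-11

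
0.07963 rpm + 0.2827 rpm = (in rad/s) 0.03794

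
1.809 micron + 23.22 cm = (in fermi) 2.322e+14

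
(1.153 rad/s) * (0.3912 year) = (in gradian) 9.056e+08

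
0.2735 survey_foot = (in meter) 0.08336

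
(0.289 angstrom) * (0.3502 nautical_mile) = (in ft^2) 2.018e-07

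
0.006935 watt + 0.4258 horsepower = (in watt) 317.5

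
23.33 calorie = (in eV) 6.093e+20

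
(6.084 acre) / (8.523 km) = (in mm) 2889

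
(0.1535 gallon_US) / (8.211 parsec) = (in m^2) 2.293e-21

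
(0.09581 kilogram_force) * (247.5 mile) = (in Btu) 354.7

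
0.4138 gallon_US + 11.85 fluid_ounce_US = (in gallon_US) 0.5064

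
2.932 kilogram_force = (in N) 28.75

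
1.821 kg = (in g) 1821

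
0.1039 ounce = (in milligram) 2946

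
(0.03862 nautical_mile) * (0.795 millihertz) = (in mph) 0.1272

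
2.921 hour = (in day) 0.1217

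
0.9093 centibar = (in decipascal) 9093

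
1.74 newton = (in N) 1.74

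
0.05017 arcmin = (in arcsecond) 3.01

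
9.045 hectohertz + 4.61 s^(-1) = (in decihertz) 9091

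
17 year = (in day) 6205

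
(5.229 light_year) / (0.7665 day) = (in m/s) 7.47e+11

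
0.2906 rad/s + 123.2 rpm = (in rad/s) 13.19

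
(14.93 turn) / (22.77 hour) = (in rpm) 0.01093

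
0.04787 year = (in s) 1.51e+06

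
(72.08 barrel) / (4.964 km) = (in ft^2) 0.02485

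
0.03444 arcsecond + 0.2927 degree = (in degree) 0.2927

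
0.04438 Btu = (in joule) 46.82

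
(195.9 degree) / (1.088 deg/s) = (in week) 0.0002977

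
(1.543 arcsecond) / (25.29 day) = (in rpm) 3.269e-11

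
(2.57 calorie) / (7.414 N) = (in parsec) 4.7e-17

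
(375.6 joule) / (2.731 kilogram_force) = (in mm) 1.402e+04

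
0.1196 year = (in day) 43.65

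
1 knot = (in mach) 0.001511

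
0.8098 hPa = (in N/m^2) 80.98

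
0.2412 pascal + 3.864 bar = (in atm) 3.813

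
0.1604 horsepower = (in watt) 119.6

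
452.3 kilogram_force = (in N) 4436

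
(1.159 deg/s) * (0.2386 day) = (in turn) 66.37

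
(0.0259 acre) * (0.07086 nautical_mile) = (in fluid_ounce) 4.651e+08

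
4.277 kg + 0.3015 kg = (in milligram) 4.578e+06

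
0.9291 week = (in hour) 156.1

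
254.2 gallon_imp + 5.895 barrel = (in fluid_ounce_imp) 7.366e+04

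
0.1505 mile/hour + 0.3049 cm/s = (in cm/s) 7.033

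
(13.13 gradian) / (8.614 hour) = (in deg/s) 0.0003811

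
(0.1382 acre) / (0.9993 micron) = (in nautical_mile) 3.022e+05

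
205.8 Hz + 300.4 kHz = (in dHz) 3.006e+06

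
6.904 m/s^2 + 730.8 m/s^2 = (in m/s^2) 737.7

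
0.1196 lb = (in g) 54.25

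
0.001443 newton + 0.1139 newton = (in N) 0.1153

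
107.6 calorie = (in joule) 450.2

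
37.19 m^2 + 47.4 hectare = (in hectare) 47.4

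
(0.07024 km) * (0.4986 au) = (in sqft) 5.639e+13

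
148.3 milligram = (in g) 0.1483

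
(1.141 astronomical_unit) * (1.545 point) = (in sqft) 1.001e+09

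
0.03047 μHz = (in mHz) 3.047e-05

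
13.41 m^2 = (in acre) 0.003314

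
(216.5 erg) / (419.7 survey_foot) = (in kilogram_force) 1.726e-08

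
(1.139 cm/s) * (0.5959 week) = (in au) 2.744e-08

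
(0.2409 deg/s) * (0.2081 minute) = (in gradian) 3.342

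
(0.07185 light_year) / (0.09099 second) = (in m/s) 7.471e+15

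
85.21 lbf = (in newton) 379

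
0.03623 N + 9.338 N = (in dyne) 9.374e+05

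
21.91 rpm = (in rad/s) 2.294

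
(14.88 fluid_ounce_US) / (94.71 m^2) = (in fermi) 4.646e+09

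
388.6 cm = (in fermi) 3.886e+15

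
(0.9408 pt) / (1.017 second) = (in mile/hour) 0.00073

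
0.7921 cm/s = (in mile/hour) 0.01772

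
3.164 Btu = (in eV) 2.084e+22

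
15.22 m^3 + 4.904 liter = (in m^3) 15.22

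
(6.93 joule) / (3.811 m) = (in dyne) 1.818e+05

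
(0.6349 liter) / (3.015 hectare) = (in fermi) 2.106e+07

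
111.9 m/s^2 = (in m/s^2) 111.9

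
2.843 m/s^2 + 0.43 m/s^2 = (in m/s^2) 3.273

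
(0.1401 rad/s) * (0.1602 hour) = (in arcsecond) 1.667e+07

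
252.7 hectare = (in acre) 624.4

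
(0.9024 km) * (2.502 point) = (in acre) 0.0001968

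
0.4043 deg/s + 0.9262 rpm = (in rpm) 0.9936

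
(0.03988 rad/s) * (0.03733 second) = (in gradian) 0.09477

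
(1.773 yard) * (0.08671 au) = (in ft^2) 2.264e+11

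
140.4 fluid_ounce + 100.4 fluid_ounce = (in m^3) 0.007121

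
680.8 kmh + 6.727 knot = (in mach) 0.5656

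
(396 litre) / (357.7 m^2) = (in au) 7.4e-15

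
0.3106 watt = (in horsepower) 0.0004165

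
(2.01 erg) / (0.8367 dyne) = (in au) 1.606e-13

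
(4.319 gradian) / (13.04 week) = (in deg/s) 4.929e-07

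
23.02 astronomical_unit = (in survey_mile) 2.14e+09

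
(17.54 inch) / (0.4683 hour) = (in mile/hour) 0.0005911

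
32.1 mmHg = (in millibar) 42.8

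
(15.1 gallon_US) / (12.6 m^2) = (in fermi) 4.536e+12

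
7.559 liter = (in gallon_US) 1.997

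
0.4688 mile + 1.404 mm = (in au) 5.043e-09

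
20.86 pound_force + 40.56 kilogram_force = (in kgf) 50.02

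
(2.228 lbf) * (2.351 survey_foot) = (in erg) 7.102e+07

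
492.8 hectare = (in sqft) 5.304e+07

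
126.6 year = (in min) 6.654e+07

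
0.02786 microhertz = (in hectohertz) 2.786e-10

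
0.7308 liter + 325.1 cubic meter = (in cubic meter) 325.1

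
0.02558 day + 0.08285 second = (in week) 0.003654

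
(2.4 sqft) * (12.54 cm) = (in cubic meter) 0.02796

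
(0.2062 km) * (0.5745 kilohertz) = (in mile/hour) 2.65e+05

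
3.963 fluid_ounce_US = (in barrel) 0.0007372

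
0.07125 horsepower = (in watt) 53.13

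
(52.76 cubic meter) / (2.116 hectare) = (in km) 2.493e-06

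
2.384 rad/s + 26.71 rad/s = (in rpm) 277.8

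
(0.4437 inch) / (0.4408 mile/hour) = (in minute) 0.0009532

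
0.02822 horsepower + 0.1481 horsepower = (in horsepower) 0.1763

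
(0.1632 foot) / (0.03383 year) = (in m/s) 4.663e-08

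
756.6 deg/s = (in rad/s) 13.21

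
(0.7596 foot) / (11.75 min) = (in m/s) 0.0003284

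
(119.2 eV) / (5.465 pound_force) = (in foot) 2.577e-18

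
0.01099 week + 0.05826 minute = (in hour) 1.847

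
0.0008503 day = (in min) 1.224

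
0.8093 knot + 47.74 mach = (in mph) 3.636e+04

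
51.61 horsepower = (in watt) 3.849e+04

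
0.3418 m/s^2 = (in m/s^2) 0.3418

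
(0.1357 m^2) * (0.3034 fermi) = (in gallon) 1.088e-14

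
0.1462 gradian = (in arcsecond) 473.7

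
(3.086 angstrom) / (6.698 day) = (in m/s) 5.333e-16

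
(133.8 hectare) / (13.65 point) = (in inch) 1.094e+10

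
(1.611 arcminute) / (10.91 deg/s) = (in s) 0.002461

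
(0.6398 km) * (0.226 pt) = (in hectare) 5.101e-06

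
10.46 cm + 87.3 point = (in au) 9.051e-13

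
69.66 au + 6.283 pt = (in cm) 1.042e+15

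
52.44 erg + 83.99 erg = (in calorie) 3.261e-06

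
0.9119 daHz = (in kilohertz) 0.009119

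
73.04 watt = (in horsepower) 0.09795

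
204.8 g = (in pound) 0.4515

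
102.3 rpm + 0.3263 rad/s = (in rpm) 105.4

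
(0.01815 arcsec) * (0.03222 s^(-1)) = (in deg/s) 1.624e-07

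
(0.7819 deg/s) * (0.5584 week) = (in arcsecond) 9.506e+08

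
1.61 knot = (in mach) 0.002432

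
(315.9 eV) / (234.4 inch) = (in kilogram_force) 8.669e-19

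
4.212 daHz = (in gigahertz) 4.212e-08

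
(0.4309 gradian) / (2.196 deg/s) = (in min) 0.002943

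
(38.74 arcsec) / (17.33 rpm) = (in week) 1.711e-10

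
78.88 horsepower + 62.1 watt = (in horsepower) 78.96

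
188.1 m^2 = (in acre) 0.04648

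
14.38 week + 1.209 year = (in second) 4.682e+07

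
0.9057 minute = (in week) 8.985e-05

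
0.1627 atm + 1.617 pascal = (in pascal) 1.649e+04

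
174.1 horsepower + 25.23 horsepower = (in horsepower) 199.3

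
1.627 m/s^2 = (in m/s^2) 1.627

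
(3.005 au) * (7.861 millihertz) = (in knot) 6.869e+09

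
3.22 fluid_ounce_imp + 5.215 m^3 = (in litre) 5215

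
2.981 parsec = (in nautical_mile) 4.967e+13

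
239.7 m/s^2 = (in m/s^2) 239.7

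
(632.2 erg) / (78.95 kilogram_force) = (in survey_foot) 2.679e-07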